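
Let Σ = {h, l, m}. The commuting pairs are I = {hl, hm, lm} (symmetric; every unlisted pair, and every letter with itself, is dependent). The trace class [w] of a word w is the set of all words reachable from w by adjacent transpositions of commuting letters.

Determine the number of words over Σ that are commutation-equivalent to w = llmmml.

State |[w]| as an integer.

20

drop 0:l onto floor
drop 1:l onto {0:l}
drop 2:m onto floor
drop 3:m onto {2:m}
drop 4:m onto {3:m}
drop 5:l onto {1:l}
ground layer = {0:l, 2:m}
drop-orders for the pieces not yet dropped (sum over which currently-grounded one goes next):
  1 to go: {4} 1  {5} 1
  2 to go: {1,5} 1  {3,4} 1  {4,5} 2
  3 to go: {0,1,5} 1  {1,4,5} 3  {2,3,4} 1  {3,4,5} 3
  4 to go: {0,1,4,5} 4  {1,3,4,5} 6  {2,3,4,5} 4
  if 0:l drops first: 10 orders
  if 2:m drops first: 10 orders
heap linearizations: 20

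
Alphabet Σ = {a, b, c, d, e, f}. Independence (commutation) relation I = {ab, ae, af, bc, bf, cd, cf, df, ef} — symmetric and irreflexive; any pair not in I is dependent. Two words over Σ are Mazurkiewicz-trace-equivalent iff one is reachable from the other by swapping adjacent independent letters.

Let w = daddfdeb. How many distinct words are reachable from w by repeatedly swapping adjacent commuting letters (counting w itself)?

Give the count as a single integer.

8

piece 0:d — minimal
piece 1:a rests on {0:d}
piece 2:d rests on {1:a}
piece 3:d rests on {2:d}
piece 4:f — minimal
piece 5:d rests on {3:d}
piece 6:e rests on {5:d}
piece 7:b rests on {6:e}
minimal pieces: {0:d, 4:f}
ways to finish when only these pieces remain (= sum over removing one remaining piece with nothing left below it):
  1 left: {4}→1  {7}→1
  2 left: {4,7}→2  {6,7}→1
  3 left: {4,6,7}→3  {5,6,7}→1
  4 left: {3,5,6,7}→1  {4,5,6,7}→4
  5 left: {2,3,5,6,7}→1  {3,4,5,6,7}→5
  6 left: {1,2,3,5,6,7}→1  {2,3,4,5,6,7}→6
  placing 0:d first → 7 extensions
  placing 4:f first → 1 extensions
total linear extensions = 8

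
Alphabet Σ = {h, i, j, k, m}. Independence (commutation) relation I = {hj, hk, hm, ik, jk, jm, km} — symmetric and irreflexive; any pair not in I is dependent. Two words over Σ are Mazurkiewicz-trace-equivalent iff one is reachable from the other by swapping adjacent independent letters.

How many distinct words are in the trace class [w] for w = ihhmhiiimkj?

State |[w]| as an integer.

88

drop 0:i onto floor
drop 1:h onto {0:i}
drop 2:h onto {1:h}
drop 3:m onto {0:i}
drop 4:h onto {2:h}
drop 5:i onto {3:m, 4:h}
drop 6:i onto {5:i}
drop 7:i onto {6:i}
drop 8:m onto {7:i}
drop 9:k onto floor
drop 10:j onto {7:i}
ground layer = {0:i, 9:k}
drop-orders for the pieces not yet dropped (sum over which currently-grounded one goes next):
  1 to go: {8} 1  {9} 1  {10} 1
  2 to go: {8,9} 2  {8,10} 2  {9,10} 2
  3 to go: {7,8,10} 2  {8,9,10} 6
  4 to go: {6,7,8,10} 2  {7,8,9,10} 8
  5 to go: {5,6,7,8,10} 2  {6,7,8,9,10} 10
  6 to go: {3,5,6,7,8,10} 2  {4,5,6,7,8,10} 2  {5,6,7,8,9,10} 12
  7 to go: {2,4,5,6,7,8,10} 2  {3,4,5,6,7,8,10} 4  {3,5,6,7,8,9,10} 14  {4,5,6,7,8,9,10} 14
  8 to go: {1,2,4,5,6,7,8,10} 2  {2,3,4,5,6,7,8,10} 6  {2,4,5,6,7,8,9,10} 16  {3,4,5,6,7,8,9,10} 32
  9 to go: {1,2,3,4,5,6,7,8,10} 8  {1,2,4,5,6,7,8,9,10} 18  {2,3,4,5,6,7,8,9,10} 54
  if 0:i drops first: 80 orders
  if 9:k drops first: 8 orders
heap linearizations: 88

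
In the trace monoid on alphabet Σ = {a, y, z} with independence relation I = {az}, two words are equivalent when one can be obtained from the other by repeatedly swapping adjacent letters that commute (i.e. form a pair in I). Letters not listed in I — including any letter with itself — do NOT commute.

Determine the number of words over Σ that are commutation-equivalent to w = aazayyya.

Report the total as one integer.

0(a) covers ∅
1(a) covers 0:a
2(z) covers ∅
3(a) covers 1:a
4(y) covers 2:z, 3:a
5(y) covers 4:y
6(y) covers 5:y
7(a) covers 6:y
floor of heap: 0:a, 2:z
completions by unplaced set U, small U first (add the entries for U minus each lowest piece of U):
  |U|=1: {7}:1
  |U|=2: {6,7}:1
  |U|=3: {5,6,7}:1
  |U|=4: {4,5,6,7}:1
  |U|=5: {2,4,5,6,7}:1  {3,4,5,6,7}:1
  |U|=6: {1,3,4,5,6,7}:1  {2,3,4,5,6,7}:2
  start at 0(a): 3
  start at 2(z): 1
sum over floor = 4

4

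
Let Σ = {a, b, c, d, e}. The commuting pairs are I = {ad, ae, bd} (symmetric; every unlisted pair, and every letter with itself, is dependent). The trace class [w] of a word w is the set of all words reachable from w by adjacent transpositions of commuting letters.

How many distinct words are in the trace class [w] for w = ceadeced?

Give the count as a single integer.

4

drop 0:c onto floor
drop 1:e onto {0:c}
drop 2:a onto {0:c}
drop 3:d onto {1:e}
drop 4:e onto {3:d}
drop 5:c onto {2:a, 4:e}
drop 6:e onto {5:c}
drop 7:d onto {6:e}
ground layer = {0:c}
drop-orders for the pieces not yet dropped (sum over which currently-grounded one goes next):
  1 to go: {7} 1
  2 to go: {6,7} 1
  3 to go: {5,6,7} 1
  4 to go: {2,5,6,7} 1  {4,5,6,7} 1
  5 to go: {2,4,5,6,7} 2  {3,4,5,6,7} 1
  6 to go: {1,3,4,5,6,7} 1  {2,3,4,5,6,7} 3
  if 0:c drops first: 4 orders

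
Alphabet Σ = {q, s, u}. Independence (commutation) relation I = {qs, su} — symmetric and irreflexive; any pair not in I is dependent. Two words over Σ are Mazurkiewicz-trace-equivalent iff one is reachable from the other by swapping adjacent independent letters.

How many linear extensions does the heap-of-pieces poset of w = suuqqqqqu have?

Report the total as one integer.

drop 0:s onto floor
drop 1:u onto floor
drop 2:u onto {1:u}
drop 3:q onto {2:u}
drop 4:q onto {3:q}
drop 5:q onto {4:q}
drop 6:q onto {5:q}
drop 7:q onto {6:q}
drop 8:u onto {7:q}
ground layer = {0:s, 1:u}
drop-orders for the pieces not yet dropped (sum over which currently-grounded one goes next):
  1 to go: {0} 1  {8} 1
  2 to go: {0,8} 2  {7,8} 1
  3 to go: {0,7,8} 3  {6,7,8} 1
  4 to go: {0,6,7,8} 4  {5,6,7,8} 1
  5 to go: {0,5,6,7,8} 5  {4,5,6,7,8} 1
  6 to go: {0,4,5,6,7,8} 6  {3,4,5,6,7,8} 1
  7 to go: {0,3,4,5,6,7,8} 7  {2,3,4,5,6,7,8} 1
  if 0:s drops first: 1 orders
  if 1:u drops first: 8 orders
heap linearizations: 9

9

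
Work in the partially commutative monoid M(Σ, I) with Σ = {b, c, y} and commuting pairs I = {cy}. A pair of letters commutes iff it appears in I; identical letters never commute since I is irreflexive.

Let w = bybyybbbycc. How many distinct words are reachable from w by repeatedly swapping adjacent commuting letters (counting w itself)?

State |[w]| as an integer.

#0=b has no predecessor
#1=y depends on [0:b]
#2=b depends on [1:y]
#3=y depends on [2:b]
#4=y depends on [3:y]
#5=b depends on [4:y]
#6=b depends on [5:b]
#7=b depends on [6:b]
#8=y depends on [7:b]
#9=c depends on [7:b]
#10=c depends on [9:c]
sources: [0:b]
N(rest) = Σ N(rest − s) over sources s of rest; N(one piece) = 1:
  size 1 → [8]=1  [10]=1
  size 2 → [8,10]=2  [9,10]=1
  size 3 → [8,9,10]=3
  size 4 → [7,8,9,10]=3
  size 5 → [6,7,8,9,10]=3
  size 6 → [5,6,7,8,9,10]=3
  size 7 → [4,5,6,7,8,9,10]=3
  size 8 → [3,4,5,6,7,8,9,10]=3
  size 9 → [2,3,4,5,6,7,8,9,10]=3
  first=0(b) contributes 3

3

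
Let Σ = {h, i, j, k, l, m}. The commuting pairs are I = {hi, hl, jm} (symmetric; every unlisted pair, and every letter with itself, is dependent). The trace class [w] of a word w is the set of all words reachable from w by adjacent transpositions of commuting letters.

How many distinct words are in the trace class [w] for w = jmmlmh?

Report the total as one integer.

piece 0:j — minimal
piece 1:m — minimal
piece 2:m rests on {1:m}
piece 3:l rests on {0:j, 2:m}
piece 4:m rests on {3:l}
piece 5:h rests on {4:m}
minimal pieces: {0:j, 1:m}
ways to finish when only these pieces remain (= sum over removing one remaining piece with nothing left below it):
  1 left: {5}→1
  2 left: {4,5}→1
  3 left: {3,4,5}→1
  4 left: {0,3,4,5}→1  {2,3,4,5}→1
  placing 0:j first → 1 extensions
  placing 1:m first → 2 extensions
total linear extensions = 3

3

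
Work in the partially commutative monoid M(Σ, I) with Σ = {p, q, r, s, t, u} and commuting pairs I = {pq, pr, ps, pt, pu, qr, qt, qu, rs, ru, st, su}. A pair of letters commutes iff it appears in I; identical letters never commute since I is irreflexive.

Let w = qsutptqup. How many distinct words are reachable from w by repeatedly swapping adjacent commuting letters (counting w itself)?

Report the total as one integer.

#0=q has no predecessor
#1=s depends on [0:q]
#2=u has no predecessor
#3=t depends on [2:u]
#4=p has no predecessor
#5=t depends on [3:t]
#6=q depends on [1:s]
#7=u depends on [5:t]
#8=p depends on [4:p]
sources: [0:q, 2:u, 4:p]
N(rest) = Σ N(rest − s) over sources s of rest; N(one piece) = 1:
  size 1 → [6]=1  [7]=1  [8]=1
  size 2 → [1,6]=1  [4,8]=1  [5,7]=1  [6,7]=2  [6,8]=2  [7,8]=2
  size 3 → [0,1,6]=1  [1,6,7]=3  [1,6,8]=3  [3,5,7]=1  [4,6,8]=3  [4,7,8]=3  [5,6,7]=3  [5,7,8]=3  [6,7,8]=6
  size 4 → [0,1,6,7]=4  [0,1,6,8]=4  [1,4,6,8]=6  [1,5,6,7]=6  [1,6,7,8]=12  [2,3,5,7]=1  [3,5,6,7]=4  [3,5,7,8]=4  [4,5,7,8]=6  [4,6,7,8]=12  [5,6,7,8]=12
  size 5 → [0,1,4,6,8]=10  [0,1,5,6,7]=10  [0,1,6,7,8]=20  [1,3,5,6,7]=10  [1,4,6,7,8]=30  [1,5,6,7,8]=30  [2,3,5,6,7]=5  [2,3,5,7,8]=5  [3,4,5,7,8]=10  [3,5,6,7,8]=20  [4,5,6,7,8]=30
  size 6 → [0,1,3,5,6,7]=20  [0,1,4,6,7,8]=60  [0,1,5,6,7,8]=60  [1,2,3,5,6,7]=15  [1,3,5,6,7,8]=60  [1,4,5,6,7,8]=90  [2,3,4,5,7,8]=15  [2,3,5,6,7,8]=30  [3,4,5,6,7,8]=60
  size 7 → [0,1,2,3,5,6,7]=35  [0,1,3,5,6,7,8]=140  [0,1,4,5,6,7,8]=210  [1,2,3,5,6,7,8]=105  [1,3,4,5,6,7,8]=210  [2,3,4,5,6,7,8]=105
  first=0(q) contributes 420
  first=2(u) contributes 560
  first=4(p) contributes 280
|[w]| = 1260

1260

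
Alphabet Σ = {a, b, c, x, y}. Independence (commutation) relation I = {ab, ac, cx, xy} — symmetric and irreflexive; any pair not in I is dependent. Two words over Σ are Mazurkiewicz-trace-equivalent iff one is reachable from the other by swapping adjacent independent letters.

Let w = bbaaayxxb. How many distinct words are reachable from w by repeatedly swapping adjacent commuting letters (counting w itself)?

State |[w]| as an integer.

#0=b has no predecessor
#1=b depends on [0:b]
#2=a has no predecessor
#3=a depends on [2:a]
#4=a depends on [3:a]
#5=y depends on [1:b, 4:a]
#6=x depends on [1:b, 4:a]
#7=x depends on [6:x]
#8=b depends on [5:y, 7:x]
sources: [0:b, 2:a]
N(rest) = Σ N(rest − s) over sources s of rest; N(one piece) = 1:
  size 1 → [8]=1
  size 2 → [5,8]=1  [7,8]=1
  size 3 → [5,7,8]=2  [6,7,8]=1
  size 4 → [5,6,7,8]=3
  size 5 → [1,5,6,7,8]=3  [4,5,6,7,8]=3
  size 6 → [0,1,5,6,7,8]=3  [1,4,5,6,7,8]=6  [3,4,5,6,7,8]=3
  size 7 → [0,1,4,5,6,7,8]=9  [1,3,4,5,6,7,8]=9  [2,3,4,5,6,7,8]=3
  first=0(b) contributes 12
  first=2(a) contributes 18
|[w]| = 30

30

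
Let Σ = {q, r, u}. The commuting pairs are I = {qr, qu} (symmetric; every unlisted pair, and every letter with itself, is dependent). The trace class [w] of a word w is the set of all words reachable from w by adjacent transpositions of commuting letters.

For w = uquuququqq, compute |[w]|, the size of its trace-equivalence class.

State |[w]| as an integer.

drop 0:u onto floor
drop 1:q onto floor
drop 2:u onto {0:u}
drop 3:u onto {2:u}
drop 4:q onto {1:q}
drop 5:u onto {3:u}
drop 6:q onto {4:q}
drop 7:u onto {5:u}
drop 8:q onto {6:q}
drop 9:q onto {8:q}
ground layer = {0:u, 1:q}
drop-orders for the pieces not yet dropped (sum over which currently-grounded one goes next):
  1 to go: {7} 1  {9} 1
  2 to go: {5,7} 1  {7,9} 2  {8,9} 1
  3 to go: {3,5,7} 1  {5,7,9} 3  {6,8,9} 1  {7,8,9} 3
  4 to go: {2,3,5,7} 1  {3,5,7,9} 4  {4,6,8,9} 1  {5,7,8,9} 6  {6,7,8,9} 4
  5 to go: {0,2,3,5,7} 1  {1,4,6,8,9} 1  {2,3,5,7,9} 5  {3,5,7,8,9} 10  {4,6,7,8,9} 5  {5,6,7,8,9} 10
  6 to go: {0,2,3,5,7,9} 6  {1,4,6,7,8,9} 6  {2,3,5,7,8,9} 15  {3,5,6,7,8,9} 20  {4,5,6,7,8,9} 15
  7 to go: {0,2,3,5,7,8,9} 21  {1,4,5,6,7,8,9} 21  {2,3,5,6,7,8,9} 35  {3,4,5,6,7,8,9} 35
  8 to go: {0,2,3,5,6,7,8,9} 56  {1,3,4,5,6,7,8,9} 56  {2,3,4,5,6,7,8,9} 70
  if 0:u drops first: 126 orders
  if 1:q drops first: 126 orders
heap linearizations: 252

252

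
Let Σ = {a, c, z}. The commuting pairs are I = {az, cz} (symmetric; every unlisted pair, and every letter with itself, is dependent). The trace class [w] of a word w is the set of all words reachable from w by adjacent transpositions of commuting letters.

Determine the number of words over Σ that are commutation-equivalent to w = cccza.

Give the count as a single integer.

5

0(c) covers ∅
1(c) covers 0:c
2(c) covers 1:c
3(z) covers ∅
4(a) covers 2:c
floor of heap: 0:c, 3:z
completions by unplaced set U, small U first (add the entries for U minus each lowest piece of U):
  |U|=1: {3}:1  {4}:1
  |U|=2: {2,4}:1  {3,4}:2
  |U|=3: {1,2,4}:1  {2,3,4}:3
  start at 0(c): 4
  start at 3(z): 1
sum over floor = 5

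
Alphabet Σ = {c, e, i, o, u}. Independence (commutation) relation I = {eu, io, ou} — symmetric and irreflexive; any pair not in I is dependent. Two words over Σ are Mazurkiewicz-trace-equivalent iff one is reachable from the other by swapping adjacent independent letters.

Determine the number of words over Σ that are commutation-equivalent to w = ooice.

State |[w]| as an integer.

#0=o has no predecessor
#1=o depends on [0:o]
#2=i has no predecessor
#3=c depends on [1:o, 2:i]
#4=e depends on [3:c]
sources: [0:o, 2:i]
N(rest) = Σ N(rest − s) over sources s of rest; N(one piece) = 1:
  size 1 → [4]=1
  size 2 → [3,4]=1
  size 3 → [1,3,4]=1  [2,3,4]=1
  first=0(o) contributes 2
  first=2(i) contributes 1
|[w]| = 3

3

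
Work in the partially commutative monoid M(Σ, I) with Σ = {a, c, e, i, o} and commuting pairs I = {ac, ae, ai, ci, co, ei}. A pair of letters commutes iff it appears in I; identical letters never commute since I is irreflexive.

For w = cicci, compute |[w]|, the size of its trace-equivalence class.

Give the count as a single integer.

drop 0:c onto floor
drop 1:i onto floor
drop 2:c onto {0:c}
drop 3:c onto {2:c}
drop 4:i onto {1:i}
ground layer = {0:c, 1:i}
drop-orders for the pieces not yet dropped (sum over which currently-grounded one goes next):
  1 to go: {3} 1  {4} 1
  2 to go: {1,4} 1  {2,3} 1  {3,4} 2
  3 to go: {0,2,3} 1  {1,3,4} 3  {2,3,4} 3
  if 0:c drops first: 6 orders
  if 1:i drops first: 4 orders
heap linearizations: 10

10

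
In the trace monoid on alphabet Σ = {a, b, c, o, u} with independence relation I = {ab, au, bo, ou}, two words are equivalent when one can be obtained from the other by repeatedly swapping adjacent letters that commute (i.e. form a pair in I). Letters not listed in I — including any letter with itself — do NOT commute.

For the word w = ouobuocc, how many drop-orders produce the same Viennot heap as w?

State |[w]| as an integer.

#0=o has no predecessor
#1=u has no predecessor
#2=o depends on [0:o]
#3=b depends on [1:u]
#4=u depends on [3:b]
#5=o depends on [2:o]
#6=c depends on [4:u, 5:o]
#7=c depends on [6:c]
sources: [0:o, 1:u]
N(rest) = Σ N(rest − s) over sources s of rest; N(one piece) = 1:
  size 1 → [7]=1
  size 2 → [6,7]=1
  size 3 → [4,6,7]=1  [5,6,7]=1
  size 4 → [2,5,6,7]=1  [3,4,6,7]=1  [4,5,6,7]=2
  size 5 → [0,2,5,6,7]=1  [1,3,4,6,7]=1  [2,4,5,6,7]=3  [3,4,5,6,7]=3
  size 6 → [0,2,4,5,6,7]=4  [1,3,4,5,6,7]=4  [2,3,4,5,6,7]=6
  first=0(o) contributes 10
  first=1(u) contributes 10
|[w]| = 20

20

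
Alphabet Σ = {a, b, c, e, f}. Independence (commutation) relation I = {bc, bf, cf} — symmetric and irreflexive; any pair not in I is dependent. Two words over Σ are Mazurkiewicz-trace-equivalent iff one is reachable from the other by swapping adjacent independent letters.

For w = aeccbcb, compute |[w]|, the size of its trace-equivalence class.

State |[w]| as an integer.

10

drop 0:a onto floor
drop 1:e onto {0:a}
drop 2:c onto {1:e}
drop 3:c onto {2:c}
drop 4:b onto {1:e}
drop 5:c onto {3:c}
drop 6:b onto {4:b}
ground layer = {0:a}
drop-orders for the pieces not yet dropped (sum over which currently-grounded one goes next):
  1 to go: {5} 1  {6} 1
  2 to go: {3,5} 1  {4,6} 1  {5,6} 2
  3 to go: {2,3,5} 1  {3,5,6} 3  {4,5,6} 3
  4 to go: {2,3,5,6} 4  {3,4,5,6} 6
  5 to go: {2,3,4,5,6} 10
  if 0:a drops first: 10 orders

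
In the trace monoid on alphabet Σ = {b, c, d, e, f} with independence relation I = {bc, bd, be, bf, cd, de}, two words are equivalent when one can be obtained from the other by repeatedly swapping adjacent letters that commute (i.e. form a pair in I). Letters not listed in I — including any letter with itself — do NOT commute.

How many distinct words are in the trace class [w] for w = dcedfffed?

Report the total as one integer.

#0=d has no predecessor
#1=c has no predecessor
#2=e depends on [1:c]
#3=d depends on [0:d]
#4=f depends on [2:e, 3:d]
#5=f depends on [4:f]
#6=f depends on [5:f]
#7=e depends on [6:f]
#8=d depends on [6:f]
sources: [0:d, 1:c]
N(rest) = Σ N(rest − s) over sources s of rest; N(one piece) = 1:
  size 1 → [7]=1  [8]=1
  size 2 → [7,8]=2
  size 3 → [6,7,8]=2
  size 4 → [5,6,7,8]=2
  size 5 → [4,5,6,7,8]=2
  size 6 → [2,4,5,6,7,8]=2  [3,4,5,6,7,8]=2
  size 7 → [0,3,4,5,6,7,8]=2  [1,2,4,5,6,7,8]=2  [2,3,4,5,6,7,8]=4
  first=0(d) contributes 6
  first=1(c) contributes 6
|[w]| = 12

12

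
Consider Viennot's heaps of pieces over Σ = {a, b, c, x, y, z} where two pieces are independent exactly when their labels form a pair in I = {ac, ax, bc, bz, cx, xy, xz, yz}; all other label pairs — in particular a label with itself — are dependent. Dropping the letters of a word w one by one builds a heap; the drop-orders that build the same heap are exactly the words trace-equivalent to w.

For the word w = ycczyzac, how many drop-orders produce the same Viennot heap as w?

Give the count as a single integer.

6

piece 0:y — minimal
piece 1:c rests on {0:y}
piece 2:c rests on {1:c}
piece 3:z rests on {2:c}
piece 4:y rests on {2:c}
piece 5:z rests on {3:z}
piece 6:a rests on {4:y, 5:z}
piece 7:c rests on {4:y, 5:z}
minimal pieces: {0:y}
ways to finish when only these pieces remain (= sum over removing one remaining piece with nothing left below it):
  1 left: {6}→1  {7}→1
  2 left: {6,7}→2
  3 left: {4,6,7}→2  {5,6,7}→2
  4 left: {3,5,6,7}→2  {4,5,6,7}→4
  5 left: {3,4,5,6,7}→6
  6 left: {2,3,4,5,6,7}→6
  placing 0:y first → 6 extensions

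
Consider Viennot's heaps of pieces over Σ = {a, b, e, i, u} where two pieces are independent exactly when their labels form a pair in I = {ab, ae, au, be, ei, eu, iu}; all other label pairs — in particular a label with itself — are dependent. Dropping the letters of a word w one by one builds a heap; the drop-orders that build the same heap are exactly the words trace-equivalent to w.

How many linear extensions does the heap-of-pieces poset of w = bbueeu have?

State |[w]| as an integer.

0(b) covers ∅
1(b) covers 0:b
2(u) covers 1:b
3(e) covers ∅
4(e) covers 3:e
5(u) covers 2:u
floor of heap: 0:b, 3:e
completions by unplaced set U, small U first (add the entries for U minus each lowest piece of U):
  |U|=1: {4}:1  {5}:1
  |U|=2: {2,5}:1  {3,4}:1  {4,5}:2
  |U|=3: {1,2,5}:1  {2,4,5}:3  {3,4,5}:3
  |U|=4: {0,1,2,5}:1  {1,2,4,5}:4  {2,3,4,5}:6
  start at 0(b): 10
  start at 3(e): 5
sum over floor = 15

15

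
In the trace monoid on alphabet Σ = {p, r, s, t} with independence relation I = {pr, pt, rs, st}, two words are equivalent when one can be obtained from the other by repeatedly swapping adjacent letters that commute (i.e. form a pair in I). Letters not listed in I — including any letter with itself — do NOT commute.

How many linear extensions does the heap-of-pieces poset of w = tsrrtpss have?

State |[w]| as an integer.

drop 0:t onto floor
drop 1:s onto floor
drop 2:r onto {0:t}
drop 3:r onto {2:r}
drop 4:t onto {3:r}
drop 5:p onto {1:s}
drop 6:s onto {5:p}
drop 7:s onto {6:s}
ground layer = {0:t, 1:s}
drop-orders for the pieces not yet dropped (sum over which currently-grounded one goes next):
  1 to go: {4} 1  {7} 1
  2 to go: {3,4} 1  {4,7} 2  {6,7} 1
  3 to go: {2,3,4} 1  {3,4,7} 3  {4,6,7} 3  {5,6,7} 1
  4 to go: {0,2,3,4} 1  {1,5,6,7} 1  {2,3,4,7} 4  {3,4,6,7} 6  {4,5,6,7} 4
  5 to go: {0,2,3,4,7} 5  {1,4,5,6,7} 5  {2,3,4,6,7} 10  {3,4,5,6,7} 10
  6 to go: {0,2,3,4,6,7} 15  {1,3,4,5,6,7} 15  {2,3,4,5,6,7} 20
  if 0:t drops first: 35 orders
  if 1:s drops first: 35 orders
heap linearizations: 70

70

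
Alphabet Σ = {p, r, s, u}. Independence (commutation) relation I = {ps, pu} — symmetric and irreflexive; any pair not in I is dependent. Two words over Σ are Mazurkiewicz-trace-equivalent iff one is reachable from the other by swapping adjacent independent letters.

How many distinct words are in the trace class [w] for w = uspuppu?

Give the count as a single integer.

0(u) covers ∅
1(s) covers 0:u
2(p) covers ∅
3(u) covers 1:s
4(p) covers 2:p
5(p) covers 4:p
6(u) covers 3:u
floor of heap: 0:u, 2:p
completions by unplaced set U, small U first (add the entries for U minus each lowest piece of U):
  |U|=1: {5}:1  {6}:1
  |U|=2: {3,6}:1  {4,5}:1  {5,6}:2
  |U|=3: {1,3,6}:1  {2,4,5}:1  {3,5,6}:3  {4,5,6}:3
  |U|=4: {0,1,3,6}:1  {1,3,5,6}:4  {2,4,5,6}:4  {3,4,5,6}:6
  |U|=5: {0,1,3,5,6}:5  {1,3,4,5,6}:10  {2,3,4,5,6}:10
  start at 0(u): 20
  start at 2(p): 15
sum over floor = 35

35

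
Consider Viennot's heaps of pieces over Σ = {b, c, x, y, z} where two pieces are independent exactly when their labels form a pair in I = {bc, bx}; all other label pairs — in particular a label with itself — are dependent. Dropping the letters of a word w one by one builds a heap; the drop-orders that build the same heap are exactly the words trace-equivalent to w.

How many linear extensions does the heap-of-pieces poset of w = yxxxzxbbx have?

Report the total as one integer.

6

piece 0:y — minimal
piece 1:x rests on {0:y}
piece 2:x rests on {1:x}
piece 3:x rests on {2:x}
piece 4:z rests on {3:x}
piece 5:x rests on {4:z}
piece 6:b rests on {4:z}
piece 7:b rests on {6:b}
piece 8:x rests on {5:x}
minimal pieces: {0:y}
ways to finish when only these pieces remain (= sum over removing one remaining piece with nothing left below it):
  1 left: {7}→1  {8}→1
  2 left: {5,8}→1  {6,7}→1  {7,8}→2
  3 left: {5,7,8}→3  {6,7,8}→3
  4 left: {5,6,7,8}→6
  5 left: {4,5,6,7,8}→6
  6 left: {3,4,5,6,7,8}→6
  7 left: {2,3,4,5,6,7,8}→6
  placing 0:y first → 6 extensions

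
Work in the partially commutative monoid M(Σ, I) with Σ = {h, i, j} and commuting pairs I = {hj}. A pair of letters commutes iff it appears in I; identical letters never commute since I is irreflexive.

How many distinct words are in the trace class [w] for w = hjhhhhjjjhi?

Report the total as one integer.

0(h) covers ∅
1(j) covers ∅
2(h) covers 0:h
3(h) covers 2:h
4(h) covers 3:h
5(h) covers 4:h
6(j) covers 1:j
7(j) covers 6:j
8(j) covers 7:j
9(h) covers 5:h
10(i) covers 8:j, 9:h
floor of heap: 0:h, 1:j
completions by unplaced set U, small U first (add the entries for U minus each lowest piece of U):
  |U|=1: {10}:1
  |U|=2: {8,10}:1  {9,10}:1
  |U|=3: {5,9,10}:1  {7,8,10}:1  {8,9,10}:2
  |U|=4: {4,5,9,10}:1  {5,8,9,10}:3  {6,7,8,10}:1  {7,8,9,10}:3
  |U|=5: {1,6,7,8,10}:1  {3,4,5,9,10}:1  {4,5,8,9,10}:4  {5,7,8,9,10}:6  {6,7,8,9,10}:4
  |U|=6: {1,6,7,8,9,10}:5  {2,3,4,5,9,10}:1  {3,4,5,8,9,10}:5  {4,5,7,8,9,10}:10  {5,6,7,8,9,10}:10
  |U|=7: {0,2,3,4,5,9,10}:1  {1,5,6,7,8,9,10}:15  {2,3,4,5,8,9,10}:6  {3,4,5,7,8,9,10}:15  {4,5,6,7,8,9,10}:20
  |U|=8: {0,2,3,4,5,8,9,10}:7  {1,4,5,6,7,8,9,10}:35  {2,3,4,5,7,8,9,10}:21  {3,4,5,6,7,8,9,10}:35
  |U|=9: {0,2,3,4,5,7,8,9,10}:28  {1,3,4,5,6,7,8,9,10}:70  {2,3,4,5,6,7,8,9,10}:56
  start at 0(h): 126
  start at 1(j): 84
sum over floor = 210

210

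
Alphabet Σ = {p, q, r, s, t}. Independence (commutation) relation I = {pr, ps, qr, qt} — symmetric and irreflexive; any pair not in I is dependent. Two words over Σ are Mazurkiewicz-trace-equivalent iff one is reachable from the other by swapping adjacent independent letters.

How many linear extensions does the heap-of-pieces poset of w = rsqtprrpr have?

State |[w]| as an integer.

30

drop 0:r onto floor
drop 1:s onto {0:r}
drop 2:q onto {1:s}
drop 3:t onto {1:s}
drop 4:p onto {2:q, 3:t}
drop 5:r onto {3:t}
drop 6:r onto {5:r}
drop 7:p onto {4:p}
drop 8:r onto {6:r}
ground layer = {0:r}
drop-orders for the pieces not yet dropped (sum over which currently-grounded one goes next):
  1 to go: {7} 1  {8} 1
  2 to go: {4,7} 1  {6,8} 1  {7,8} 2
  3 to go: {2,4,7} 1  {4,7,8} 3  {5,6,8} 1  {6,7,8} 3
  4 to go: {2,4,7,8} 4  {4,6,7,8} 6  {5,6,7,8} 4
  5 to go: {2,4,6,7,8} 10  {4,5,6,7,8} 10
  6 to go: {2,4,5,6,7,8} 20  {3,4,5,6,7,8} 10
  7 to go: {2,3,4,5,6,7,8} 30
  if 0:r drops first: 30 orders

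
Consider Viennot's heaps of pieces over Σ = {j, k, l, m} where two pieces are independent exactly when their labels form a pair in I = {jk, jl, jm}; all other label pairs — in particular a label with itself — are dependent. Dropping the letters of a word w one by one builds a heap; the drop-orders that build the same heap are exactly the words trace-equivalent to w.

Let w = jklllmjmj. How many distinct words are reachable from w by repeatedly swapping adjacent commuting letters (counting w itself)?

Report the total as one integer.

piece 0:j — minimal
piece 1:k — minimal
piece 2:l rests on {1:k}
piece 3:l rests on {2:l}
piece 4:l rests on {3:l}
piece 5:m rests on {4:l}
piece 6:j rests on {0:j}
piece 7:m rests on {5:m}
piece 8:j rests on {6:j}
minimal pieces: {0:j, 1:k}
ways to finish when only these pieces remain (= sum over removing one remaining piece with nothing left below it):
  1 left: {7}→1  {8}→1
  2 left: {5,7}→1  {6,8}→1  {7,8}→2
  3 left: {0,6,8}→1  {4,5,7}→1  {5,7,8}→3  {6,7,8}→3
  4 left: {0,6,7,8}→4  {3,4,5,7}→1  {4,5,7,8}→4  {5,6,7,8}→6
  5 left: {0,5,6,7,8}→10  {2,3,4,5,7}→1  {3,4,5,7,8}→5  {4,5,6,7,8}→10
  6 left: {0,4,5,6,7,8}→20  {1,2,3,4,5,7}→1  {2,3,4,5,7,8}→6  {3,4,5,6,7,8}→15
  7 left: {0,3,4,5,6,7,8}→35  {1,2,3,4,5,7,8}→7  {2,3,4,5,6,7,8}→21
  placing 0:j first → 28 extensions
  placing 1:k first → 56 extensions
total linear extensions = 84

84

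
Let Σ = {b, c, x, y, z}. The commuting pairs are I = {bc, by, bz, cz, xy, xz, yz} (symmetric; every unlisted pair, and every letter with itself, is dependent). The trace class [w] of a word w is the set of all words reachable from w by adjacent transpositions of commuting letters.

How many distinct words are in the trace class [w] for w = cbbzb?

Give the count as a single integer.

piece 0:c — minimal
piece 1:b — minimal
piece 2:b rests on {1:b}
piece 3:z — minimal
piece 4:b rests on {2:b}
minimal pieces: {0:c, 1:b, 3:z}
ways to finish when only these pieces remain (= sum over removing one remaining piece with nothing left below it):
  1 left: {0}→1  {3}→1  {4}→1
  2 left: {0,3}→2  {0,4}→2  {2,4}→1  {3,4}→2
  3 left: {0,2,4}→3  {0,3,4}→6  {1,2,4}→1  {2,3,4}→3
  placing 0:c first → 4 extensions
  placing 1:b first → 12 extensions
  placing 3:z first → 4 extensions
total linear extensions = 20

20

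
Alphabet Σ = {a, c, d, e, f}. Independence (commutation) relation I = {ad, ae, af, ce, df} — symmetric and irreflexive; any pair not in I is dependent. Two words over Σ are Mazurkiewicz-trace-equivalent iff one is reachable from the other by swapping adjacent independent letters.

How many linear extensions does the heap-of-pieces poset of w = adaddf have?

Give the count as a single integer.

drop 0:a onto floor
drop 1:d onto floor
drop 2:a onto {0:a}
drop 3:d onto {1:d}
drop 4:d onto {3:d}
drop 5:f onto floor
ground layer = {0:a, 1:d, 5:f}
drop-orders for the pieces not yet dropped (sum over which currently-grounded one goes next):
  1 to go: {2} 1  {4} 1  {5} 1
  2 to go: {0,2} 1  {2,4} 2  {2,5} 2  {3,4} 1  {4,5} 2
  3 to go: {0,2,4} 3  {0,2,5} 3  {1,3,4} 1  {2,3,4} 3  {2,4,5} 6  {3,4,5} 3
  4 to go: {0,2,3,4} 6  {0,2,4,5} 12  {1,2,3,4} 4  {1,3,4,5} 4  {2,3,4,5} 12
  if 0:a drops first: 20 orders
  if 1:d drops first: 30 orders
  if 5:f drops first: 10 orders
heap linearizations: 60

60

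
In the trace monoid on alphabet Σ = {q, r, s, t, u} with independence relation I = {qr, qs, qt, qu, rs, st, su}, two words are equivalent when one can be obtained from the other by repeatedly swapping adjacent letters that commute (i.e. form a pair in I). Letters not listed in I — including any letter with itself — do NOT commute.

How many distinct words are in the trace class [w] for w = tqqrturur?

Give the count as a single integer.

drop 0:t onto floor
drop 1:q onto floor
drop 2:q onto {1:q}
drop 3:r onto {0:t}
drop 4:t onto {3:r}
drop 5:u onto {4:t}
drop 6:r onto {5:u}
drop 7:u onto {6:r}
drop 8:r onto {7:u}
ground layer = {0:t, 1:q}
drop-orders for the pieces not yet dropped (sum over which currently-grounded one goes next):
  1 to go: {2} 1  {8} 1
  2 to go: {1,2} 1  {2,8} 2  {7,8} 1
  3 to go: {1,2,8} 3  {2,7,8} 3  {6,7,8} 1
  4 to go: {1,2,7,8} 6  {2,6,7,8} 4  {5,6,7,8} 1
  5 to go: {1,2,6,7,8} 10  {2,5,6,7,8} 5  {4,5,6,7,8} 1
  6 to go: {1,2,5,6,7,8} 15  {2,4,5,6,7,8} 6  {3,4,5,6,7,8} 1
  7 to go: {0,3,4,5,6,7,8} 1  {1,2,4,5,6,7,8} 21  {2,3,4,5,6,7,8} 7
  if 0:t drops first: 28 orders
  if 1:q drops first: 8 orders
heap linearizations: 36

36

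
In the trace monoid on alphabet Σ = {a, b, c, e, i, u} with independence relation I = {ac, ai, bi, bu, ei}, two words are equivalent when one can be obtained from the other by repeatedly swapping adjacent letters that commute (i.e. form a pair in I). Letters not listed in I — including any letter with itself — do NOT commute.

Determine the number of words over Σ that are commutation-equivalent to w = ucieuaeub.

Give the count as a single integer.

0(u) covers ∅
1(c) covers 0:u
2(i) covers 1:c
3(e) covers 1:c
4(u) covers 2:i, 3:e
5(a) covers 4:u
6(e) covers 5:a
7(u) covers 6:e
8(b) covers 6:e
floor of heap: 0:u
completions by unplaced set U, small U first (add the entries for U minus each lowest piece of U):
  |U|=1: {7}:1  {8}:1
  |U|=2: {7,8}:2
  |U|=3: {6,7,8}:2
  |U|=4: {5,6,7,8}:2
  |U|=5: {4,5,6,7,8}:2
  |U|=6: {2,4,5,6,7,8}:2  {3,4,5,6,7,8}:2
  |U|=7: {2,3,4,5,6,7,8}:4
  start at 0(u): 4

4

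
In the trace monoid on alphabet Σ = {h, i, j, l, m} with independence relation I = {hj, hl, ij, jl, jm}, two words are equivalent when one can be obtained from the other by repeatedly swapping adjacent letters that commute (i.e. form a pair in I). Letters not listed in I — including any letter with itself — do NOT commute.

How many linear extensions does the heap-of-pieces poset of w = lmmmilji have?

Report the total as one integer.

8

drop 0:l onto floor
drop 1:m onto {0:l}
drop 2:m onto {1:m}
drop 3:m onto {2:m}
drop 4:i onto {3:m}
drop 5:l onto {4:i}
drop 6:j onto floor
drop 7:i onto {5:l}
ground layer = {0:l, 6:j}
drop-orders for the pieces not yet dropped (sum over which currently-grounded one goes next):
  1 to go: {6} 1  {7} 1
  2 to go: {5,7} 1  {6,7} 2
  3 to go: {4,5,7} 1  {5,6,7} 3
  4 to go: {3,4,5,7} 1  {4,5,6,7} 4
  5 to go: {2,3,4,5,7} 1  {3,4,5,6,7} 5
  6 to go: {1,2,3,4,5,7} 1  {2,3,4,5,6,7} 6
  if 0:l drops first: 7 orders
  if 6:j drops first: 1 orders
heap linearizations: 8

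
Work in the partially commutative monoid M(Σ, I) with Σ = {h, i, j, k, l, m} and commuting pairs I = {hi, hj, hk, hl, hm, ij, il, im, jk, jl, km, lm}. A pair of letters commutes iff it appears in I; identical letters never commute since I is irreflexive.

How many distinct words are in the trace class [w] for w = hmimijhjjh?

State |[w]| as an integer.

piece 0:h — minimal
piece 1:m — minimal
piece 2:i — minimal
piece 3:m rests on {1:m}
piece 4:i rests on {2:i}
piece 5:j rests on {3:m}
piece 6:h rests on {0:h}
piece 7:j rests on {5:j}
piece 8:j rests on {7:j}
piece 9:h rests on {6:h}
minimal pieces: {0:h, 1:m, 2:i}
ways to finish when only these pieces remain (= sum over removing one remaining piece with nothing left below it):
  1 left: {4}→1  {8}→1  {9}→1
  2 left: {2,4}→1  {4,8}→2  {4,9}→2  {6,9}→1  {7,8}→1  {8,9}→2
  3 left: {0,6,9}→1  {2,4,8}→3  {2,4,9}→3  {4,6,9}→3  {4,7,8}→3  {4,8,9}→6  {5,7,8}→1  {6,8,9}→3  {7,8,9}→3
  4 left: {0,4,6,9}→4  {0,6,8,9}→4  {2,4,6,9}→6  {2,4,7,8}→6  {2,4,8,9}→12  {3,5,7,8}→1  {4,5,7,8}→4  {4,6,8,9}→12  {4,7,8,9}→12  {5,7,8,9}→4  {6,7,8,9}→6
  5 left: {0,2,4,6,9}→10  {0,4,6,8,9}→20  {0,6,7,8,9}→10  {1,3,5,7,8}→1  {2,4,5,7,8}→10  {2,4,6,8,9}→30  {2,4,7,8,9}→30  {3,4,5,7,8}→5  {3,5,7,8,9}→5  {4,5,7,8,9}→20  {4,6,7,8,9}→30  {5,6,7,8,9}→10
  6 left: {0,2,4,6,8,9}→60  {0,4,6,7,8,9}→60  {0,5,6,7,8,9}→20  {1,3,4,5,7,8}→6  {1,3,5,7,8,9}→6  {2,3,4,5,7,8}→15  {2,4,5,7,8,9}→60  {2,4,6,7,8,9}→90  {3,4,5,7,8,9}→30  {3,5,6,7,8,9}→15  {4,5,6,7,8,9}→60
  7 left: {0,2,4,6,7,8,9}→210  {0,3,5,6,7,8,9}→35  {0,4,5,6,7,8,9}→140  {1,2,3,4,5,7,8}→21  {1,3,4,5,7,8,9}→42  {1,3,5,6,7,8,9}→21  {2,3,4,5,7,8,9}→105  {2,4,5,6,7,8,9}→210  {3,4,5,6,7,8,9}→105
  8 left: {0,1,3,5,6,7,8,9}→56  {0,2,4,5,6,7,8,9}→560  {0,3,4,5,6,7,8,9}→280  {1,2,3,4,5,7,8,9}→168  {1,3,4,5,6,7,8,9}→168  {2,3,4,5,6,7,8,9}→420
  placing 0:h first → 756 extensions
  placing 1:m first → 1260 extensions
  placing 2:i first → 504 extensions
total linear extensions = 2520

2520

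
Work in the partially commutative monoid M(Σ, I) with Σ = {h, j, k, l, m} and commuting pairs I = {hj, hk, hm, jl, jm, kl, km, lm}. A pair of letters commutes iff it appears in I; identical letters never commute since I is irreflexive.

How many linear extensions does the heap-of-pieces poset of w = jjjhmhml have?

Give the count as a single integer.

560

#0=j has no predecessor
#1=j depends on [0:j]
#2=j depends on [1:j]
#3=h has no predecessor
#4=m has no predecessor
#5=h depends on [3:h]
#6=m depends on [4:m]
#7=l depends on [5:h]
sources: [0:j, 3:h, 4:m]
N(rest) = Σ N(rest − s) over sources s of rest; N(one piece) = 1:
  size 1 → [2]=1  [6]=1  [7]=1
  size 2 → [1,2]=1  [2,6]=2  [2,7]=2  [4,6]=1  [5,7]=1  [6,7]=2
  size 3 → [0,1,2]=1  [1,2,6]=3  [1,2,7]=3  [2,4,6]=3  [2,5,7]=3  [2,6,7]=6  [3,5,7]=1  [4,6,7]=3  [5,6,7]=3
  size 4 → [0,1,2,6]=4  [0,1,2,7]=4  [1,2,4,6]=6  [1,2,5,7]=6  [1,2,6,7]=12  [2,3,5,7]=4  [2,4,6,7]=12  [2,5,6,7]=12  [3,5,6,7]=4  [4,5,6,7]=6
  size 5 → [0,1,2,4,6]=10  [0,1,2,5,7]=10  [0,1,2,6,7]=20  [1,2,3,5,7]=10  [1,2,4,6,7]=30  [1,2,5,6,7]=30  [2,3,5,6,7]=20  [2,4,5,6,7]=30  [3,4,5,6,7]=10
  size 6 → [0,1,2,3,5,7]=20  [0,1,2,4,6,7]=60  [0,1,2,5,6,7]=60  [1,2,3,5,6,7]=60  [1,2,4,5,6,7]=90  [2,3,4,5,6,7]=60
  first=0(j) contributes 210
  first=3(h) contributes 210
  first=4(m) contributes 140
|[w]| = 560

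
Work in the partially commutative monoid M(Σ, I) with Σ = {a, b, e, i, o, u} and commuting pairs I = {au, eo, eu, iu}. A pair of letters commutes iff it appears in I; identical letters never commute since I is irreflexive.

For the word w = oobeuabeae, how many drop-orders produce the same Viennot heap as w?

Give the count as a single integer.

3

piece 0:o — minimal
piece 1:o rests on {0:o}
piece 2:b rests on {1:o}
piece 3:e rests on {2:b}
piece 4:u rests on {2:b}
piece 5:a rests on {3:e}
piece 6:b rests on {4:u, 5:a}
piece 7:e rests on {6:b}
piece 8:a rests on {7:e}
piece 9:e rests on {8:a}
minimal pieces: {0:o}
ways to finish when only these pieces remain (= sum over removing one remaining piece with nothing left below it):
  1 left: {9}→1
  2 left: {8,9}→1
  3 left: {7,8,9}→1
  4 left: {6,7,8,9}→1
  5 left: {4,6,7,8,9}→1  {5,6,7,8,9}→1
  6 left: {3,5,6,7,8,9}→1  {4,5,6,7,8,9}→2
  7 left: {3,4,5,6,7,8,9}→3
  8 left: {2,3,4,5,6,7,8,9}→3
  placing 0:o first → 3 extensions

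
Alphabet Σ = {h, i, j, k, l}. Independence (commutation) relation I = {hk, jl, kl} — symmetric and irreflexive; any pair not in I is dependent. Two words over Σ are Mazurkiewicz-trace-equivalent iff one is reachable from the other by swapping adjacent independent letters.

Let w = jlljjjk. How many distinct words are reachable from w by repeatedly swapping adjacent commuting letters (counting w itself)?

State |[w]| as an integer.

21

#0=j has no predecessor
#1=l has no predecessor
#2=l depends on [1:l]
#3=j depends on [0:j]
#4=j depends on [3:j]
#5=j depends on [4:j]
#6=k depends on [5:j]
sources: [0:j, 1:l]
N(rest) = Σ N(rest − s) over sources s of rest; N(one piece) = 1:
  size 1 → [2]=1  [6]=1
  size 2 → [1,2]=1  [2,6]=2  [5,6]=1
  size 3 → [1,2,6]=3  [2,5,6]=3  [4,5,6]=1
  size 4 → [1,2,5,6]=6  [2,4,5,6]=4  [3,4,5,6]=1
  size 5 → [0,3,4,5,6]=1  [1,2,4,5,6]=10  [2,3,4,5,6]=5
  first=0(j) contributes 15
  first=1(l) contributes 6
|[w]| = 21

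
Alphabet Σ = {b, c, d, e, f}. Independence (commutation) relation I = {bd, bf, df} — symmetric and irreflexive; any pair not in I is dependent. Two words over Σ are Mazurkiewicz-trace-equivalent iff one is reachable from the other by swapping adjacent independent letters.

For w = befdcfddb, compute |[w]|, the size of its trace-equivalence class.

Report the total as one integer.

24

piece 0:b — minimal
piece 1:e rests on {0:b}
piece 2:f rests on {1:e}
piece 3:d rests on {1:e}
piece 4:c rests on {2:f, 3:d}
piece 5:f rests on {4:c}
piece 6:d rests on {4:c}
piece 7:d rests on {6:d}
piece 8:b rests on {4:c}
minimal pieces: {0:b}
ways to finish when only these pieces remain (= sum over removing one remaining piece with nothing left below it):
  1 left: {5}→1  {7}→1  {8}→1
  2 left: {5,7}→2  {5,8}→2  {6,7}→1  {7,8}→2
  3 left: {5,6,7}→3  {5,7,8}→6  {6,7,8}→3
  4 left: {5,6,7,8}→12
  5 left: {4,5,6,7,8}→12
  6 left: {2,4,5,6,7,8}→12  {3,4,5,6,7,8}→12
  7 left: {2,3,4,5,6,7,8}→24
  placing 0:b first → 24 extensions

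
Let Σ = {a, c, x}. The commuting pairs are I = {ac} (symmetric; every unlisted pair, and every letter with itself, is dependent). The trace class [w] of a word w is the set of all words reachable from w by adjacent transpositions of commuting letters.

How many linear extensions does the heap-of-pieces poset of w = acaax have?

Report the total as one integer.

4

#0=a has no predecessor
#1=c has no predecessor
#2=a depends on [0:a]
#3=a depends on [2:a]
#4=x depends on [1:c, 3:a]
sources: [0:a, 1:c]
N(rest) = Σ N(rest − s) over sources s of rest; N(one piece) = 1:
  size 1 → [4]=1
  size 2 → [1,4]=1  [3,4]=1
  size 3 → [1,3,4]=2  [2,3,4]=1
  first=0(a) contributes 3
  first=1(c) contributes 1
|[w]| = 4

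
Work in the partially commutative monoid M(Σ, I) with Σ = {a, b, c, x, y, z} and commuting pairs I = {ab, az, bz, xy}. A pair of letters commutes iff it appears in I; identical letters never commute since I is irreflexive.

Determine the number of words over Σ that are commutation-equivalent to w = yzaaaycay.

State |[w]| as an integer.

drop 0:y onto floor
drop 1:z onto {0:y}
drop 2:a onto {0:y}
drop 3:a onto {2:a}
drop 4:a onto {3:a}
drop 5:y onto {1:z, 4:a}
drop 6:c onto {5:y}
drop 7:a onto {6:c}
drop 8:y onto {7:a}
ground layer = {0:y}
drop-orders for the pieces not yet dropped (sum over which currently-grounded one goes next):
  1 to go: {8} 1
  2 to go: {7,8} 1
  3 to go: {6,7,8} 1
  4 to go: {5,6,7,8} 1
  5 to go: {1,5,6,7,8} 1  {4,5,6,7,8} 1
  6 to go: {1,4,5,6,7,8} 2  {3,4,5,6,7,8} 1
  7 to go: {1,3,4,5,6,7,8} 3  {2,3,4,5,6,7,8} 1
  if 0:y drops first: 4 orders

4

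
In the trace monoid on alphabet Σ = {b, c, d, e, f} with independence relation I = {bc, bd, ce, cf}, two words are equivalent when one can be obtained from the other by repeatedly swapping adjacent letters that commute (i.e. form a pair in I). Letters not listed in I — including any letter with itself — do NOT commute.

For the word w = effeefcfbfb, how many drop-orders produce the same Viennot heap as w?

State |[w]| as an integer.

#0=e has no predecessor
#1=f depends on [0:e]
#2=f depends on [1:f]
#3=e depends on [2:f]
#4=e depends on [3:e]
#5=f depends on [4:e]
#6=c has no predecessor
#7=f depends on [5:f]
#8=b depends on [7:f]
#9=f depends on [8:b]
#10=b depends on [9:f]
sources: [0:e, 6:c]
N(rest) = Σ N(rest − s) over sources s of rest; N(one piece) = 1:
  size 1 → [6]=1  [10]=1
  size 2 → [6,10]=2  [9,10]=1
  size 3 → [6,9,10]=3  [8,9,10]=1
  size 4 → [6,8,9,10]=4  [7,8,9,10]=1
  size 5 → [5,7,8,9,10]=1  [6,7,8,9,10]=5
  size 6 → [4,5,7,8,9,10]=1  [5,6,7,8,9,10]=6
  size 7 → [3,4,5,7,8,9,10]=1  [4,5,6,7,8,9,10]=7
  size 8 → [2,3,4,5,7,8,9,10]=1  [3,4,5,6,7,8,9,10]=8
  size 9 → [1,2,3,4,5,7,8,9,10]=1  [2,3,4,5,6,7,8,9,10]=9
  first=0(e) contributes 10
  first=6(c) contributes 1
|[w]| = 11

11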